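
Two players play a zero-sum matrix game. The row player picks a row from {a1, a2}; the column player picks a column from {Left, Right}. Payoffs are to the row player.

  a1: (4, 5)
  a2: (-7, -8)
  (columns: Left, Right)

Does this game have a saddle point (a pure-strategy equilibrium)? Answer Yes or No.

Yes

Row minima: a1 → 4, a2 → -8; maximin = 4.
Column maxima: Left → 4, Right → 5; minimax = 4.
maximin = minimax = 4, so a saddle point exists.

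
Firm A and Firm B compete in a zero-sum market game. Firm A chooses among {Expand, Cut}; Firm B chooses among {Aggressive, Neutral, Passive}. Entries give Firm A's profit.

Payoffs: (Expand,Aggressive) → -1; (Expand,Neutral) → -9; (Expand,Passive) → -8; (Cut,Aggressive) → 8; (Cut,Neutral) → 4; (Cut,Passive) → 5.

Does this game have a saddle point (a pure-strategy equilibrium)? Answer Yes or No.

Row minima: Expand → -9, Cut → 4; maximin = 4.
Column maxima: Aggressive → 8, Neutral → 4, Passive → 5; minimax = 4.
maximin = minimax = 4, so a saddle point exists.

Yes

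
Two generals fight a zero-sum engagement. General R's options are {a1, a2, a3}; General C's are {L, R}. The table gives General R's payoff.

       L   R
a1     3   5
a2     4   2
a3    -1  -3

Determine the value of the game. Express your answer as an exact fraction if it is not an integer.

7/2

Row minima: a1 → 3, a2 → 2, a3 → -3; maximin = 3.
Column maxima: L → 4, R → 5; minimax = 4.
3 ≠ 4, so there is no saddle point; optimal play is mixed.
a3 is strictly dominated by a1, so General R never plays it.
On the remaining 2×2 (a1, a2 vs L, R):
Let General R play a1 with probability p. Expected payoff against L: 3p + 4(1−p) = −p + 4; against R: 5p + 2(1−p) = 3p + 2.
Setting these equal: −p + 4 = 3p + 2 ⇒ −4p = -2 ⇒ p = 1/2, and the value is (-1)·(1/2) + 4 = 7/2.
For General C: with q = P(L), equating a1's and a2's payoffs gives −2q + 5 = 2q + 2 ⇒ q = 3/4.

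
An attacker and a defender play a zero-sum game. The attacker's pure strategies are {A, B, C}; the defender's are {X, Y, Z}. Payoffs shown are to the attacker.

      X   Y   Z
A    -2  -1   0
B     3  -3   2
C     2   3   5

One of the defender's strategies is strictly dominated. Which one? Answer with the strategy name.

Y holds the attacker's payoff strictly below Z in every row: -1 < 0, -3 < 2, 3 < 5.
So Z is strictly dominated for the defender.

Z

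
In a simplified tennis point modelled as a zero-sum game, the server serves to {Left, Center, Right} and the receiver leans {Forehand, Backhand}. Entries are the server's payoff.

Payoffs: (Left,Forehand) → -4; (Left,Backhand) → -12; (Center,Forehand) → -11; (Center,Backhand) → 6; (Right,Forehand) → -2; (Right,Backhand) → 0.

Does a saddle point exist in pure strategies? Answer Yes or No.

Row minima: Left → -12, Center → -11, Right → -2; maximin = -2.
Column maxima: Forehand → -2, Backhand → 6; minimax = -2.
maximin = minimax = -2, so a saddle point exists.

Yes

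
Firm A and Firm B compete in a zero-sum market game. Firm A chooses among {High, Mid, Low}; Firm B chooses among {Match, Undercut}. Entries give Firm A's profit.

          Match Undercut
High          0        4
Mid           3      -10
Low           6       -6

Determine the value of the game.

3/2

Row minima: High → 0, Mid → -10, Low → -6; maximin = 0.
Column maxima: Match → 6, Undercut → 4; minimax = 4.
0 ≠ 4, so there is no saddle point; optimal play is mixed.
Mid is strictly dominated by Low, so Firm A never plays it.
On the remaining 2×2 (High, Low vs Match, Undercut):
Let Firm A play High with probability p. Expected payoff against Match: 0p + 6(1−p) = −6p + 6; against Undercut: 4p + (-6)(1−p) = 10p − 6.
Setting these equal: −6p + 6 = 10p − 6 ⇒ −16p = -12 ⇒ p = 3/4, and the value is (-6)·(3/4) + 6 = 3/2.
For Firm B: with q = P(Match), equating High's and Low's payoffs gives −4q + 4 = 12q − 6 ⇒ q = 5/8.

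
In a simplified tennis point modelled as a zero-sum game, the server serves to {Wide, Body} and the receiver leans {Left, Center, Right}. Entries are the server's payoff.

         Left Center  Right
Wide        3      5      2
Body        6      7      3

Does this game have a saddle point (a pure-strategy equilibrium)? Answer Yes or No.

Row minima: Wide → 2, Body → 3; maximin = 3.
Column maxima: Left → 6, Center → 7, Right → 3; minimax = 3.
maximin = minimax = 3, so a saddle point exists.

Yes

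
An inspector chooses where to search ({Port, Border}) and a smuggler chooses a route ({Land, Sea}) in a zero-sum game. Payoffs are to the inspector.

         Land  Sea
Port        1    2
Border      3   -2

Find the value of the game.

Row minima: Port → 1, Border → -2; maximin = 1.
Column maxima: Land → 3, Sea → 2; minimax = 2.
1 ≠ 2, so there is no saddle point; optimal play is mixed.
Let the inspector play Port with probability p. Expected payoff against Land: 1p + 3(1−p) = −2p + 3; against Sea: 2p + (-2)(1−p) = 4p − 2.
Setting these equal: −2p + 3 = 4p − 2 ⇒ −6p = -5 ⇒ p = 5/6, and the value is (-2)·(5/6) + 3 = 4/3.
For the smuggler: with q = P(Land), equating Port's and Border's payoffs gives −q + 2 = 5q − 2 ⇒ q = 2/3.

4/3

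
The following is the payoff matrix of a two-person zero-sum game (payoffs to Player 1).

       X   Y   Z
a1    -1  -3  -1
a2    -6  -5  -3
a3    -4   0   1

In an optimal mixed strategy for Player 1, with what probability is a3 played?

1/3

Row minima: a1 → -3, a2 → -6, a3 → -4; maximin = -3.
Column maxima: X → -1, Y → 0, Z → 1; minimax = -1.
-3 ≠ -1, so there is no saddle point; optimal play is mixed.
a2 is strictly dominated by a1, so Player 1 never plays it.
Z is strictly dominated by Y (it gives Player 1 strictly more in every row), so Player 2 never plays it.
On the remaining 2×2 (a1, a3 vs X, Y):
Let Player 1 play a1 with probability p. Expected payoff against X: (-1)p + (-4)(1−p) = 3p − 4; against Y: (-3)p + 0(1−p) = −3p.
Setting these equal: 3p − 4 = −3p ⇒ 6p = 4 ⇒ p = 2/3, and the value is (3)·(2/3) − 4 = -2.
For Player 2: with q = P(X), equating a1's and a3's payoffs gives 2q − 3 = −4q ⇒ q = 1/2.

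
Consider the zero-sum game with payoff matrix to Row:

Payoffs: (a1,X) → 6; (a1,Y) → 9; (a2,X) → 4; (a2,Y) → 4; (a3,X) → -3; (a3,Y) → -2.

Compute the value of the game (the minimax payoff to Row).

Row minima: a1 → 6, a2 → 4, a3 → -3; maximin = 6.
Column maxima: X → 6, Y → 9; minimax = 6.
Since maximin = minimax = 6, there is a saddle point and the value is 6.

6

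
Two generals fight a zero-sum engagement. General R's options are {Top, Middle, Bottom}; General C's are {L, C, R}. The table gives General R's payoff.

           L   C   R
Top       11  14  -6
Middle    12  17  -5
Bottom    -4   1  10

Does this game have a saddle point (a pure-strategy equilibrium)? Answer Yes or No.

No

Row minima: Top → -6, Middle → -5, Bottom → -4; maximin = -4.
Column maxima: L → 12, C → 17, R → 10; minimax = 10.
-4 ≠ 10, so no pure-strategy equilibrium exists.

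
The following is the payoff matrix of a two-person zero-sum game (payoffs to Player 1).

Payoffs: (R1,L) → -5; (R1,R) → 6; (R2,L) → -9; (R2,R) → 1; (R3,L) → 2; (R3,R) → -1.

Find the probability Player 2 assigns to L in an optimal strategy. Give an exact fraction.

Row minima: R1 → -5, R2 → -9, R3 → -1; maximin = -1.
Column maxima: L → 2, R → 6; minimax = 2.
-1 ≠ 2, so there is no saddle point; optimal play is mixed.
R2 is strictly dominated by R1, so Player 1 never plays it.
On the remaining 2×2 (R1, R3 vs L, R):
Let Player 1 play R1 with probability p. Expected payoff against L: (-5)p + 2(1−p) = −7p + 2; against R: 6p + (-1)(1−p) = 7p − 1.
Setting these equal: −7p + 2 = 7p − 1 ⇒ −14p = -3 ⇒ p = 3/14, and the value is (-7)·(3/14) + 2 = 1/2.
For Player 2: with q = P(L), equating R1's and R3's payoffs gives −11q + 6 = 3q − 1 ⇒ q = 1/2.

1/2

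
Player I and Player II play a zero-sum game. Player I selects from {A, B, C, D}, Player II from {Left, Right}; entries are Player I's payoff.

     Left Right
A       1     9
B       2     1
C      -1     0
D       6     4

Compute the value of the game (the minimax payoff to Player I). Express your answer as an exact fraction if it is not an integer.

5

Row minima: A → 1, B → 1, C → -1, D → 4; maximin = 4.
Column maxima: Left → 6, Right → 9; minimax = 6.
4 ≠ 6, so there is no saddle point; optimal play is mixed.
B is strictly dominated by D, so Player I never plays it.
C is strictly dominated by A, so Player I never plays it.
On the remaining 2×2 (A, D vs Left, Right):
Let Player I play A with probability p. Expected payoff against Left: 1p + 6(1−p) = −5p + 6; against Right: 9p + 4(1−p) = 5p + 4.
Setting these equal: −5p + 6 = 5p + 4 ⇒ −10p = -2 ⇒ p = 1/5, and the value is (-5)·(1/5) + 6 = 5.
For Player II: with q = P(Left), equating A's and D's payoffs gives −8q + 9 = 2q + 4 ⇒ q = 1/2.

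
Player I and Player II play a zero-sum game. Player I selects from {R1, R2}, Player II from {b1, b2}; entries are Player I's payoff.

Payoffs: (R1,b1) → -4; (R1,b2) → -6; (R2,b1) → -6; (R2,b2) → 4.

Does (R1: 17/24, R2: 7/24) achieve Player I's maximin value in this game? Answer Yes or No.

No

Against b1 this mix gives (17/24)·(-4) + (7/24)·(-6) = -55/12.
Against b2 this mix gives (17/24)·(-6) + (7/24)·4 = -37/12.
Player II will play b1, holding Player I to -55/12. Shifting weight toward the row that does better against b1 would raise this floor (the equalizing mix achieves -13/3 against both b1 and b2), so the proposed strategy is not optimal.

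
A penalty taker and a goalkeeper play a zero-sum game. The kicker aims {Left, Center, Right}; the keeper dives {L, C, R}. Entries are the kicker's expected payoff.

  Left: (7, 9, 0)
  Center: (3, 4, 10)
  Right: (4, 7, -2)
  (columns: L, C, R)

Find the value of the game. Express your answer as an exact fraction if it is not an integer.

5

Row minima: Left → 0, Center → 3, Right → -2; maximin = 3.
Column maxima: L → 7, C → 9, R → 10; minimax = 7.
3 ≠ 7, so there is no saddle point; optimal play is mixed.
Right is strictly dominated by Left, so the kicker never plays it.
C is strictly dominated by L (it gives the kicker strictly more in every row), so the keeper never plays it.
On the remaining 2×2 (Left, Center vs L, R):
Let the kicker play Left with probability p. Expected payoff against L: 7p + 3(1−p) = 4p + 3; against R: 0p + 10(1−p) = −10p + 10.
Setting these equal: 4p + 3 = −10p + 10 ⇒ 14p = 7 ⇒ p = 1/2, and the value is (4)·(1/2) + 3 = 5.
For the keeper: with q = P(L), equating Left's and Center's payoffs gives 7q = −7q + 10 ⇒ q = 5/7.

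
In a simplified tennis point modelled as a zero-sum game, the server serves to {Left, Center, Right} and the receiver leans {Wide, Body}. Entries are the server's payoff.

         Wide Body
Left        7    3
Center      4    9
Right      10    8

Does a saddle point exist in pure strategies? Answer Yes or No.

No

Row minima: Left → 3, Center → 4, Right → 8; maximin = 8.
Column maxima: Wide → 10, Body → 9; minimax = 9.
8 ≠ 9, so no pure-strategy equilibrium exists.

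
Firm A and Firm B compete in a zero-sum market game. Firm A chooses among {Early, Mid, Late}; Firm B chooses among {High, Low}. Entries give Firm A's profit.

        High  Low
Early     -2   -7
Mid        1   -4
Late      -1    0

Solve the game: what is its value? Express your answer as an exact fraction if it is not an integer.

-2/3

Row minima: Early → -7, Mid → -4, Late → -1; maximin = -1.
Column maxima: High → 1, Low → 0; minimax = 0.
-1 ≠ 0, so there is no saddle point; optimal play is mixed.
Early is strictly dominated by Mid, so Firm A never plays it.
On the remaining 2×2 (Mid, Late vs High, Low):
Let Firm A play Mid with probability p. Expected payoff against High: 1p + (-1)(1−p) = 2p − 1; against Low: (-4)p + 0(1−p) = −4p.
Setting these equal: 2p − 1 = −4p ⇒ 6p = 1 ⇒ p = 1/6, and the value is (2)·(1/6) − 1 = -2/3.
For Firm B: with q = P(High), equating Mid's and Late's payoffs gives 5q − 4 = −q ⇒ q = 2/3.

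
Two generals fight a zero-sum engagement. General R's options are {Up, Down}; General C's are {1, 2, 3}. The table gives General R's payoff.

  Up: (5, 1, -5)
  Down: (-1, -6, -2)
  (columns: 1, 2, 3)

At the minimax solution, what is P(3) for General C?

Row minima: Up → -5, Down → -6; maximin = -5.
Column maxima: 1 → 5, 2 → 1, 3 → -2; minimax = -2.
-5 ≠ -2, so there is no saddle point; optimal play is mixed.
1 is strictly dominated by 2 (it gives General R strictly more in every row), so General C never plays it.
On the remaining 2×2 (Up, Down vs 2, 3):
Let General R play Up with probability p. Expected payoff against 2: 1p + (-6)(1−p) = 7p − 6; against 3: (-5)p + (-2)(1−p) = −3p − 2.
Setting these equal: 7p − 6 = −3p − 2 ⇒ 10p = 4 ⇒ p = 2/5, and the value is (7)·(2/5) − 6 = -16/5.
For General C: with q = P(2), equating Up's and Down's payoffs gives 6q − 5 = −4q − 2 ⇒ q = 3/10.

7/10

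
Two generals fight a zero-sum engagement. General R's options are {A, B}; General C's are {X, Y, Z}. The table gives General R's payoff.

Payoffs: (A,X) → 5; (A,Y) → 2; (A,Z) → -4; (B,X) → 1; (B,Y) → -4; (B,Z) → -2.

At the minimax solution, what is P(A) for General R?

Row minima: A → -4, B → -4; maximin = -4.
Column maxima: X → 5, Y → 2, Z → -2; minimax = -2.
-4 ≠ -2, so there is no saddle point; optimal play is mixed.
X is strictly dominated by Y (it gives General R strictly more in every row), so General C never plays it.
On the remaining 2×2 (A, B vs Y, Z):
Let General R play A with probability p. Expected payoff against Y: 2p + (-4)(1−p) = 6p − 4; against Z: (-4)p + (-2)(1−p) = −2p − 2.
Setting these equal: 6p − 4 = −2p − 2 ⇒ 8p = 2 ⇒ p = 1/4, and the value is (6)·(1/4) − 4 = -5/2.
For General C: with q = P(Y), equating A's and B's payoffs gives 6q − 4 = −2q − 2 ⇒ q = 1/4.

1/4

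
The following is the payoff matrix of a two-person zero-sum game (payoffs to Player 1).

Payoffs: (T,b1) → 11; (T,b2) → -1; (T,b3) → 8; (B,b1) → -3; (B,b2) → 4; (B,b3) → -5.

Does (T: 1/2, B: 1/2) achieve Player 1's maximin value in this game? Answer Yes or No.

Yes

Against b1 this mix gives (1/2)·11 + (1/2)·(-3) = 4.
Against b2 this mix gives (1/2)·(-1) + (1/2)·4 = 3/2.
Against b3 this mix gives (1/2)·8 + (1/2)·(-5) = 3/2.
All of Player 2's active replies (b2, b3) yield 3/2, and no column does worse for Player 1. The mix makes Player 2 indifferent and guarantees 3/2, so it is optimal.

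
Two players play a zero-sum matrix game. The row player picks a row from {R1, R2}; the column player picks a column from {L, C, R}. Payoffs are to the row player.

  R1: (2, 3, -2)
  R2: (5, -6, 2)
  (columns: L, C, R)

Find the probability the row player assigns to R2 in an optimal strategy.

Row minima: R1 → -2, R2 → -6; maximin = -2.
Column maxima: L → 5, C → 3, R → 2; minimax = 2.
-2 ≠ 2, so there is no saddle point; optimal play is mixed.
L is strictly dominated by R (it gives the row player strictly more in every row), so the column player never plays it.
On the remaining 2×2 (R1, R2 vs C, R):
Let the row player play R1 with probability p. Expected payoff against C: 3p + (-6)(1−p) = 9p − 6; against R: (-2)p + 2(1−p) = −4p + 2.
Setting these equal: 9p − 6 = −4p + 2 ⇒ 13p = 8 ⇒ p = 8/13, and the value is (9)·(8/13) − 6 = -6/13.
For the column player: with q = P(C), equating R1's and R2's payoffs gives 5q − 2 = −8q + 2 ⇒ q = 4/13.

5/13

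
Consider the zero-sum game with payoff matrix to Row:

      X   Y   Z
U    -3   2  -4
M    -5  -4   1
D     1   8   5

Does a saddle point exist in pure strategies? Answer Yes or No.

Yes

Row minima: U → -4, M → -5, D → 1; maximin = 1.
Column maxima: X → 1, Y → 8, Z → 5; minimax = 1.
maximin = minimax = 1, so a saddle point exists.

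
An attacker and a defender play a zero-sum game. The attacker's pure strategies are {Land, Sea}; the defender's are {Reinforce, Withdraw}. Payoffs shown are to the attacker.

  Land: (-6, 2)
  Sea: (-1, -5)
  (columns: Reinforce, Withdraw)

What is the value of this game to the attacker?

-8/3

Row minima: Land → -6, Sea → -5; maximin = -5.
Column maxima: Reinforce → -1, Withdraw → 2; minimax = -1.
-5 ≠ -1, so there is no saddle point; optimal play is mixed.
Let the attacker play Land with probability p. Expected payoff against Reinforce: (-6)p + (-1)(1−p) = −5p − 1; against Withdraw: 2p + (-5)(1−p) = 7p − 5.
Setting these equal: −5p − 1 = 7p − 5 ⇒ −12p = -4 ⇒ p = 1/3, and the value is (-5)·(1/3) − 1 = -8/3.
For the defender: with q = P(Reinforce), equating Land's and Sea's payoffs gives −8q + 2 = 4q − 5 ⇒ q = 7/12.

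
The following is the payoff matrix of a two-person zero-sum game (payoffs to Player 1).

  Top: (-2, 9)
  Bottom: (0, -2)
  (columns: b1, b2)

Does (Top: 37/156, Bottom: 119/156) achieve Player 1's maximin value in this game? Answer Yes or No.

No

Against b1 this mix gives (37/156)·(-2) + (119/156)·0 = -37/78.
Against b2 this mix gives (37/156)·9 + (119/156)·(-2) = 95/156.
Player 2 will play b1, holding Player 1 to -37/78. Shifting weight toward the row that does better against b1 would raise this floor (the equalizing mix achieves -4/13 against both b1 and b2), so the proposed strategy is not optimal.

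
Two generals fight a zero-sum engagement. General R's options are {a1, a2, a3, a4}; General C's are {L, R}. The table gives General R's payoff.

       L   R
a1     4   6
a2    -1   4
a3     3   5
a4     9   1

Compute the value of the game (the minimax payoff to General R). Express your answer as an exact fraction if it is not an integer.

5

Row minima: a1 → 4, a2 → -1, a3 → 3, a4 → 1; maximin = 4.
Column maxima: L → 9, R → 6; minimax = 6.
4 ≠ 6, so there is no saddle point; optimal play is mixed.
a2 is strictly dominated by a1, so General R never plays it.
a3 is strictly dominated by a1, so General R never plays it.
On the remaining 2×2 (a1, a4 vs L, R):
Let General R play a1 with probability p. Expected payoff against L: 4p + 9(1−p) = −5p + 9; against R: 6p + 1(1−p) = 5p + 1.
Setting these equal: −5p + 9 = 5p + 1 ⇒ −10p = -8 ⇒ p = 4/5, and the value is (-5)·(4/5) + 9 = 5.
For General C: with q = P(L), equating a1's and a4's payoffs gives −2q + 6 = 8q + 1 ⇒ q = 1/2.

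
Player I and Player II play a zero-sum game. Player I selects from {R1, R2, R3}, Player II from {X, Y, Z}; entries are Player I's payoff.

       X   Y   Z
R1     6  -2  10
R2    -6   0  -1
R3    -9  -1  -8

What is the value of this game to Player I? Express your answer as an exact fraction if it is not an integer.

-6/7

Row minima: R1 → -2, R2 → -6, R3 → -9; maximin = -2.
Column maxima: X → 6, Y → 0, Z → 10; minimax = 0.
-2 ≠ 0, so there is no saddle point; optimal play is mixed.
R3 is strictly dominated by R2, so Player I never plays it.
Z is strictly dominated by X (it gives Player I strictly more in every row), so Player II never plays it.
On the remaining 2×2 (R1, R2 vs X, Y):
Let Player I play R1 with probability p. Expected payoff against X: 6p + (-6)(1−p) = 12p − 6; against Y: (-2)p + 0(1−p) = −2p.
Setting these equal: 12p − 6 = −2p ⇒ 14p = 6 ⇒ p = 3/7, and the value is (12)·(3/7) − 6 = -6/7.
For Player II: with q = P(X), equating R1's and R2's payoffs gives 8q − 2 = −6q ⇒ q = 1/7.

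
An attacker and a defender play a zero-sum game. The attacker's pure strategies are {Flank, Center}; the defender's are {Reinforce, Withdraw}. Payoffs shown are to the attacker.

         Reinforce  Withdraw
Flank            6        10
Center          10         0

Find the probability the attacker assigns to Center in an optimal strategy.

2/7

Row minima: Flank → 6, Center → 0; maximin = 6.
Column maxima: Reinforce → 10, Withdraw → 10; minimax = 10.
6 ≠ 10, so there is no saddle point; optimal play is mixed.
Let the attacker play Flank with probability p. Expected payoff against Reinforce: 6p + 10(1−p) = −4p + 10; against Withdraw: 10p + 0(1−p) = 10p.
Setting these equal: −4p + 10 = 10p ⇒ −14p = -10 ⇒ p = 5/7, and the value is (-4)·(5/7) + 10 = 50/7.
For the defender: with q = P(Reinforce), equating Flank's and Center's payoffs gives −4q + 10 = 10q ⇒ q = 5/7.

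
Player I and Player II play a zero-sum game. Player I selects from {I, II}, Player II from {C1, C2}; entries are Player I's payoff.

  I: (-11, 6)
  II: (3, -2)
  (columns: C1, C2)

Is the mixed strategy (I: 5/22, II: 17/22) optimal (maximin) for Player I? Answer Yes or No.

Against C1 this mix gives (5/22)·(-11) + (17/22)·3 = -2/11.
Against C2 this mix gives (5/22)·6 + (17/22)·(-2) = -2/11.
All of Player II's active replies (C1, C2) yield -2/11, and no column does worse for Player I. The mix makes Player II indifferent and guarantees -2/11, so it is optimal.

Yes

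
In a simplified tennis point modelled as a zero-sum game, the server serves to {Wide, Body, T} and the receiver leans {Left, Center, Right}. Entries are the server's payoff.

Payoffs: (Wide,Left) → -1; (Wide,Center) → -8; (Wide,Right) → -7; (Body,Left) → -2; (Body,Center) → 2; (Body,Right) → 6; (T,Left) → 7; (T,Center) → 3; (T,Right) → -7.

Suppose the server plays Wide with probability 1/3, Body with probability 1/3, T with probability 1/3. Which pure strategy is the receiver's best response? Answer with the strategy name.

If the receiver plays Left, the server's expected payoff is (1/3)·(-1) + (1/3)·(-2) + (1/3)·7 = 4/3.
If the receiver plays Center, the server's expected payoff is (1/3)·(-8) + (1/3)·2 + (1/3)·3 = -1.
If the receiver plays Right, the server's expected payoff is (1/3)·(-7) + (1/3)·6 + (1/3)·(-7) = -8/3.
The receiver minimizes the server's payoff; the smallest is -8/3, so the best response is Right.

Right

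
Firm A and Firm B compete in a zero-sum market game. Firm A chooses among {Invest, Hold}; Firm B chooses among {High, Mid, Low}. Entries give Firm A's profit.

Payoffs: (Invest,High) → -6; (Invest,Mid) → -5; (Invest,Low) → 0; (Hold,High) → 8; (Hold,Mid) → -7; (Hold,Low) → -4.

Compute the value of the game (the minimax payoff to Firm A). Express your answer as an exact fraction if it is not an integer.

-41/8

Row minima: Invest → -6, Hold → -7; maximin = -6.
Column maxima: High → 8, Mid → -5, Low → 0; minimax = -5.
-6 ≠ -5, so there is no saddle point; optimal play is mixed.
Low is strictly dominated by Mid (it gives Firm A strictly more in every row), so Firm B never plays it.
On the remaining 2×2 (Invest, Hold vs High, Mid):
Let Firm A play Invest with probability p. Expected payoff against High: (-6)p + 8(1−p) = −14p + 8; against Mid: (-5)p + (-7)(1−p) = 2p − 7.
Setting these equal: −14p + 8 = 2p − 7 ⇒ −16p = -15 ⇒ p = 15/16, and the value is (-14)·(15/16) + 8 = -41/8.
For Firm B: with q = P(High), equating Invest's and Hold's payoffs gives −q − 5 = 15q − 7 ⇒ q = 1/8.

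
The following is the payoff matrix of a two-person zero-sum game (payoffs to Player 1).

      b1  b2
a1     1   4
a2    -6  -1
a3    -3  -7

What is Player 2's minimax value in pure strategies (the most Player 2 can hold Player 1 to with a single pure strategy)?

1

Column maxima: b1 → 1, b2 → 4.
The smallest of these is 1.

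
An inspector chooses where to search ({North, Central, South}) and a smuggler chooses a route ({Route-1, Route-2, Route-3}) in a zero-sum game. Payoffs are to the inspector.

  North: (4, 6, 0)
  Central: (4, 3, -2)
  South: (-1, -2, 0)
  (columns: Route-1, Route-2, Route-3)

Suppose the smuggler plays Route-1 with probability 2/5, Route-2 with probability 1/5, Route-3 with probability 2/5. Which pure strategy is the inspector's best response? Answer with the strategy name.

Expected payoff of North: (2/5)·4 + (1/5)·6 + (2/5)·0 = 14/5.
Expected payoff of Central: (2/5)·4 + (1/5)·3 + (2/5)·(-2) = 7/5.
Expected payoff of South: (2/5)·(-1) + (1/5)·(-2) + (2/5)·0 = -4/5.
The largest is 14/5, so the inspector's best response is North.

North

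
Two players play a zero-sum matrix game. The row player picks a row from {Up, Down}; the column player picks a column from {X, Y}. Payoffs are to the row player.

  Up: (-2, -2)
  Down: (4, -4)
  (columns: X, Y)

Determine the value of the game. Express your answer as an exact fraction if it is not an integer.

Row minima: Up → -2, Down → -4; maximin = -2.
Column maxima: X → 4, Y → -2; minimax = -2.
Since maximin = minimax = -2, there is a saddle point and the value is -2.

-2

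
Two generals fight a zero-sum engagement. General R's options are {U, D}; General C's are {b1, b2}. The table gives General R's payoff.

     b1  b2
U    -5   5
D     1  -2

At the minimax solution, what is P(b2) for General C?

Row minima: U → -5, D → -2; maximin = -2.
Column maxima: b1 → 1, b2 → 5; minimax = 1.
-2 ≠ 1, so there is no saddle point; optimal play is mixed.
Let General R play U with probability p. Expected payoff against b1: (-5)p + 1(1−p) = −6p + 1; against b2: 5p + (-2)(1−p) = 7p − 2.
Setting these equal: −6p + 1 = 7p − 2 ⇒ −13p = -3 ⇒ p = 3/13, and the value is (-6)·(3/13) + 1 = -5/13.
For General C: with q = P(b1), equating U's and D's payoffs gives −10q + 5 = 3q − 2 ⇒ q = 7/13.

6/13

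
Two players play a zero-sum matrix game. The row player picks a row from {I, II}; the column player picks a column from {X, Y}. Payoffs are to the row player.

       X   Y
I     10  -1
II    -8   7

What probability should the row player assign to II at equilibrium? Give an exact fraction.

Row minima: I → -1, II → -8; maximin = -1.
Column maxima: X → 10, Y → 7; minimax = 7.
-1 ≠ 7, so there is no saddle point; optimal play is mixed.
Let the row player play I with probability p. Expected payoff against X: 10p + (-8)(1−p) = 18p − 8; against Y: (-1)p + 7(1−p) = −8p + 7.
Setting these equal: 18p − 8 = −8p + 7 ⇒ 26p = 15 ⇒ p = 15/26, and the value is (18)·(15/26) − 8 = 31/13.
For the column player: with q = P(X), equating I's and II's payoffs gives 11q − 1 = −15q + 7 ⇒ q = 4/13.

11/26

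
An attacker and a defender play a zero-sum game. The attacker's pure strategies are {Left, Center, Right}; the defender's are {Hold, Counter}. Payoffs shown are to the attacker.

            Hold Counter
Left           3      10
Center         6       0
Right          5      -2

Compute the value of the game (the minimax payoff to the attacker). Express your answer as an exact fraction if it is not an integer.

Row minima: Left → 3, Center → 0, Right → -2; maximin = 3.
Column maxima: Hold → 6, Counter → 10; minimax = 6.
3 ≠ 6, so there is no saddle point; optimal play is mixed.
Right is strictly dominated by Center, so the attacker never plays it.
On the remaining 2×2 (Left, Center vs Hold, Counter):
Let the attacker play Left with probability p. Expected payoff against Hold: 3p + 6(1−p) = −3p + 6; against Counter: 10p + 0(1−p) = 10p.
Setting these equal: −3p + 6 = 10p ⇒ −13p = -6 ⇒ p = 6/13, and the value is (-3)·(6/13) + 6 = 60/13.
For the defender: with q = P(Hold), equating Left's and Center's payoffs gives −7q + 10 = 6q ⇒ q = 10/13.

60/13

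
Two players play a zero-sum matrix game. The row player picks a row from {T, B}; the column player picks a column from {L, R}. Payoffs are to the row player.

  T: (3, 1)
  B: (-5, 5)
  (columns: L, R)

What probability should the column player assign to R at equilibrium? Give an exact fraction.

Row minima: T → 1, B → -5; maximin = 1.
Column maxima: L → 3, R → 5; minimax = 3.
1 ≠ 3, so there is no saddle point; optimal play is mixed.
Let the row player play T with probability p. Expected payoff against L: 3p + (-5)(1−p) = 8p − 5; against R: 1p + 5(1−p) = −4p + 5.
Setting these equal: 8p − 5 = −4p + 5 ⇒ 12p = 10 ⇒ p = 5/6, and the value is (8)·(5/6) − 5 = 5/3.
For the column player: with q = P(L), equating T's and B's payoffs gives 2q + 1 = −10q + 5 ⇒ q = 1/3.

2/3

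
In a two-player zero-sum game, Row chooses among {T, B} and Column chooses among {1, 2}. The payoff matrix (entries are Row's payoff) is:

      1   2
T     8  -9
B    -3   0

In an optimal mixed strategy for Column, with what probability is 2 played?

11/20

Row minima: T → -9, B → -3; maximin = -3.
Column maxima: 1 → 8, 2 → 0; minimax = 0.
-3 ≠ 0, so there is no saddle point; optimal play is mixed.
Let Row play T with probability p. Expected payoff against 1: 8p + (-3)(1−p) = 11p − 3; against 2: (-9)p + 0(1−p) = −9p.
Setting these equal: 11p − 3 = −9p ⇒ 20p = 3 ⇒ p = 3/20, and the value is (11)·(3/20) − 3 = -27/20.
For Column: with q = P(1), equating T's and B's payoffs gives 17q − 9 = −3q ⇒ q = 9/20.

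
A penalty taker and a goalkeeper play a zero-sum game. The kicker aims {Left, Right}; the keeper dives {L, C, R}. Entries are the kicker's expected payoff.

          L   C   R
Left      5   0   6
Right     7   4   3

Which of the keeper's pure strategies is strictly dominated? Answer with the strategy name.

L

C holds the kicker's payoff strictly below L in every row: 0 < 5, 4 < 7.
So L is strictly dominated for the keeper.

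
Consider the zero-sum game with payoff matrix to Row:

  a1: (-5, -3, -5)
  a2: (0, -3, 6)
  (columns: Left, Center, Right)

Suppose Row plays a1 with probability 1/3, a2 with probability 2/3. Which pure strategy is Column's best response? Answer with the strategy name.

Center

If Column plays Left, Row's expected payoff is (1/3)·(-5) + (2/3)·0 = -5/3.
If Column plays Center, Row's expected payoff is (1/3)·(-3) + (2/3)·(-3) = -3.
If Column plays Right, Row's expected payoff is (1/3)·(-5) + (2/3)·6 = 7/3.
Column minimizes Row's payoff; the smallest is -3, so the best response is Center.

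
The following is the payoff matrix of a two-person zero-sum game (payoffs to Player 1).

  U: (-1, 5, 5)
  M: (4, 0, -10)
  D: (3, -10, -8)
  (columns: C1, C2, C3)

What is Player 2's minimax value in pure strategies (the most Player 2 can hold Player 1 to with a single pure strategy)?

Column maxima: C1 → 4, C2 → 5, C3 → 5.
The smallest of these is 4.

4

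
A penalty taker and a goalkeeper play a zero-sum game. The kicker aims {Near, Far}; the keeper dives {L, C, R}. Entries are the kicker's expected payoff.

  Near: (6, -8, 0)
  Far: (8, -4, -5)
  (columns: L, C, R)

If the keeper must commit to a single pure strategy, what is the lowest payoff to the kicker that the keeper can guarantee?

-4

Column maxima: L → 8, C → -4, R → 0.
The smallest of these is -4.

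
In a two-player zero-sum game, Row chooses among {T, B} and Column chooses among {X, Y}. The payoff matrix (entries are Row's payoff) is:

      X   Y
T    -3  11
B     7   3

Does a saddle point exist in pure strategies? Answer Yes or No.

No

Row minima: T → -3, B → 3; maximin = 3.
Column maxima: X → 7, Y → 11; minimax = 7.
3 ≠ 7, so no pure-strategy equilibrium exists.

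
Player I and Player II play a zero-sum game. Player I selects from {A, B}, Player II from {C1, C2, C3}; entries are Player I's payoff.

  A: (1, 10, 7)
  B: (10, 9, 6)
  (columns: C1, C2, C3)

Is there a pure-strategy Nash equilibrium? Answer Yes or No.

Row minima: A → 1, B → 6; maximin = 6.
Column maxima: C1 → 10, C2 → 10, C3 → 7; minimax = 7.
6 ≠ 7, so no pure-strategy equilibrium exists.

No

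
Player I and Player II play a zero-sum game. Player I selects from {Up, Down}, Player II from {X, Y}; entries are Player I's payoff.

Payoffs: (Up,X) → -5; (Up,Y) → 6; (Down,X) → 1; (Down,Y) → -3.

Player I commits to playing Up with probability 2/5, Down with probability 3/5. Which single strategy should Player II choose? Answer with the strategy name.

If Player II plays X, Player I's expected payoff is (2/5)·(-5) + (3/5)·1 = -7/5.
If Player II plays Y, Player I's expected payoff is (2/5)·6 + (3/5)·(-3) = 3/5.
Player II minimizes Player I's payoff; the smallest is -7/5, so the best response is X.

X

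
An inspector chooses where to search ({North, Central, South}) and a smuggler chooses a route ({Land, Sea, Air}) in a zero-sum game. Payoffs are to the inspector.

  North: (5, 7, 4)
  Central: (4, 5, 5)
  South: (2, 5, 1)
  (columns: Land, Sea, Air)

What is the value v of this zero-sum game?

9/2

Row minima: North → 4, Central → 4, South → 1; maximin = 4.
Column maxima: Land → 5, Sea → 7, Air → 5; minimax = 5.
4 ≠ 5, so there is no saddle point; optimal play is mixed.
South is strictly dominated by North, so the inspector never plays it.
Sea is strictly dominated by Land (it gives the inspector strictly more in every row), so the smuggler never plays it.
On the remaining 2×2 (North, Central vs Land, Air):
Let the inspector play North with probability p. Expected payoff against Land: 5p + 4(1−p) = p + 4; against Air: 4p + 5(1−p) = −p + 5.
Setting these equal: p + 4 = −p + 5 ⇒ 2p = 1 ⇒ p = 1/2, and the value is (1)·(1/2) + 4 = 9/2.
For the smuggler: with q = P(Land), equating North's and Central's payoffs gives q + 4 = −q + 5 ⇒ q = 1/2.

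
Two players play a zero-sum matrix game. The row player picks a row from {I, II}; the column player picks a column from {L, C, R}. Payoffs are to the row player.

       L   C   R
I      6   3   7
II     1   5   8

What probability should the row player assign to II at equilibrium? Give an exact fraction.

3/7

Row minima: I → 3, II → 1; maximin = 3.
Column maxima: L → 6, C → 5, R → 8; minimax = 5.
3 ≠ 5, so there is no saddle point; optimal play is mixed.
R is strictly dominated by L (it gives the row player strictly more in every row), so the column player never plays it.
On the remaining 2×2 (I, II vs L, C):
Let the row player play I with probability p. Expected payoff against L: 6p + 1(1−p) = 5p + 1; against C: 3p + 5(1−p) = −2p + 5.
Setting these equal: 5p + 1 = −2p + 5 ⇒ 7p = 4 ⇒ p = 4/7, and the value is (5)·(4/7) + 1 = 27/7.
For the column player: with q = P(L), equating I's and II's payoffs gives 3q + 3 = −4q + 5 ⇒ q = 2/7.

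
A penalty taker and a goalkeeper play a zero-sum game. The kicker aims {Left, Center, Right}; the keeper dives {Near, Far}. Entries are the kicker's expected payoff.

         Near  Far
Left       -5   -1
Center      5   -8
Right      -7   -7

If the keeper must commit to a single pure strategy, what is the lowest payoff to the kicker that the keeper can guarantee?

-1

Column maxima: Near → 5, Far → -1.
The smallest of these is -1.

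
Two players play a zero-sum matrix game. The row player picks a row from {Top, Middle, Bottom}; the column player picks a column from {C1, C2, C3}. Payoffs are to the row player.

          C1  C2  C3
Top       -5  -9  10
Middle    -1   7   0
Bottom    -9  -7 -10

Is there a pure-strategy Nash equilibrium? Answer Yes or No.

Yes

Row minima: Top → -9, Middle → -1, Bottom → -10; maximin = -1.
Column maxima: C1 → -1, C2 → 7, C3 → 10; minimax = -1.
maximin = minimax = -1, so a saddle point exists.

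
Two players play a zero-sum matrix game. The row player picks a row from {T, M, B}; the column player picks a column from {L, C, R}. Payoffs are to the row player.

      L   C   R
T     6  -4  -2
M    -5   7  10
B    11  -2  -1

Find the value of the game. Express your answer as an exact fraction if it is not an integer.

Row minima: T → -4, M → -5, B → -2; maximin = -2.
Column maxima: L → 11, C → 7, R → 10; minimax = 7.
-2 ≠ 7, so there is no saddle point; optimal play is mixed.
T is strictly dominated by B, so the row player never plays it.
R is strictly dominated by C (it gives the row player strictly more in every row), so the column player never plays it.
On the remaining 2×2 (M, B vs L, C):
Let the row player play M with probability p. Expected payoff against L: (-5)p + 11(1−p) = −16p + 11; against C: 7p + (-2)(1−p) = 9p − 2.
Setting these equal: −16p + 11 = 9p − 2 ⇒ −25p = -13 ⇒ p = 13/25, and the value is (-16)·(13/25) + 11 = 67/25.
For the column player: with q = P(L), equating M's and B's payoffs gives −12q + 7 = 13q − 2 ⇒ q = 9/25.

67/25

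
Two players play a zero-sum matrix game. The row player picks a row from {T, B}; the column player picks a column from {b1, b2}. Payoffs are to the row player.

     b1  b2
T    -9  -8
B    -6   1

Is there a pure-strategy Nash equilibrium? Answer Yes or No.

Row minima: T → -9, B → -6; maximin = -6.
Column maxima: b1 → -6, b2 → 1; minimax = -6.
maximin = minimax = -6, so a saddle point exists.

Yes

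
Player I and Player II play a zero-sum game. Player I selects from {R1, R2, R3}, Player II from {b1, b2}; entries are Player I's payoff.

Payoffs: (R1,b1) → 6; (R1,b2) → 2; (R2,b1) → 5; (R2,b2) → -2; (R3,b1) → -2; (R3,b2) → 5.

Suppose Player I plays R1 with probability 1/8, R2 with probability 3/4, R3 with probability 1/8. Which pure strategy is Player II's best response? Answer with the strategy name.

If Player II plays b1, Player I's expected payoff is (1/8)·6 + (3/4)·5 + (1/8)·(-2) = 17/4.
If Player II plays b2, Player I's expected payoff is (1/8)·2 + (3/4)·(-2) + (1/8)·5 = -5/8.
Player II minimizes Player I's payoff; the smallest is -5/8, so the best response is b2.

b2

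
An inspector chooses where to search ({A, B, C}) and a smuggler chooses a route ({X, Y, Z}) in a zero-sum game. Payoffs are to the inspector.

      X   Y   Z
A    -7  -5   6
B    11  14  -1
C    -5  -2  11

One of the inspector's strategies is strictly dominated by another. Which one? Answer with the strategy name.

A

C gives a strictly higher payoff than A against every column: -5 > -7, -2 > -5, 11 > 6.
So A is strictly dominated and the inspector never plays it.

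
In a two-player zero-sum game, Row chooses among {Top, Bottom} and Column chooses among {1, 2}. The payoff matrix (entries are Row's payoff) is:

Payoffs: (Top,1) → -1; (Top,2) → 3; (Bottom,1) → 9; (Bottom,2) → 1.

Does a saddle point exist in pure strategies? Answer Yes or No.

Row minima: Top → -1, Bottom → 1; maximin = 1.
Column maxima: 1 → 9, 2 → 3; minimax = 3.
1 ≠ 3, so no pure-strategy equilibrium exists.

No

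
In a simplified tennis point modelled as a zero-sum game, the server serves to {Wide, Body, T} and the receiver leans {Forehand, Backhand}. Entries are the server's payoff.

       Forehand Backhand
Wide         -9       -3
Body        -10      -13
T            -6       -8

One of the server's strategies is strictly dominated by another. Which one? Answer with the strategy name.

Body

Wide gives a strictly higher payoff than Body against every column: -9 > -10, -3 > -13.
So Body is strictly dominated and the server never plays it.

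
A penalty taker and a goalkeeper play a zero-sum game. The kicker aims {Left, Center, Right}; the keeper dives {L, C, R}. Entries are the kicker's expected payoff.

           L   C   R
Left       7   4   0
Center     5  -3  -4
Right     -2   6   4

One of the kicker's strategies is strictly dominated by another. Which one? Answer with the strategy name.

Left gives a strictly higher payoff than Center against every column: 7 > 5, 4 > -3, 0 > -4.
So Center is strictly dominated and the kicker never plays it.

Center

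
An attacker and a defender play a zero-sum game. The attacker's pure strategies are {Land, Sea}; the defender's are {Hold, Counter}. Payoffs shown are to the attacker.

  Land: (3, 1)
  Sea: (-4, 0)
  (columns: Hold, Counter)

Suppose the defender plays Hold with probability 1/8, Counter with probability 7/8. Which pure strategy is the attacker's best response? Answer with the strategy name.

Expected payoff of Land: (1/8)·3 + (7/8)·1 = 5/4.
Expected payoff of Sea: (1/8)·(-4) + (7/8)·0 = -1/2.
The largest is 5/4, so the attacker's best response is Land.

Land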